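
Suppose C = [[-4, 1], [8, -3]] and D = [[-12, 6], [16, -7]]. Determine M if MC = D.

C is on the right of M, so right-multiply by C⁻¹: M = DC⁻¹.
det C = 4; the adjugate gives C⁻¹ = [[-3/4, -1/4], [-2, -1]].
M = DC⁻¹ = [[-12, 6], [16, -7]] · [[-3/4, -1/4], [-2, -1]] = [[-3, -3], [2, 3]].

M = [[-3, -3], [2, 3]]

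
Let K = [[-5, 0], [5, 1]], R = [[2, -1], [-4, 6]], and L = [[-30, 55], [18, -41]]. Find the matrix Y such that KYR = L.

Left-multiply by K⁻¹ and right-multiply by R⁻¹: Y = K⁻¹LR⁻¹.
det K = -5; the adjugate gives K⁻¹ = [[-1/5, 0], [1, 1]].
det R = 8; the adjugate gives R⁻¹ = [[3/4, 1/8], [1/2, 1/4]].
K⁻¹L = [[6, -11], [-12, 14]].
Y = (K⁻¹L)R⁻¹ = [[-1, -2], [-2, 2]].

Y = [[-1, -2], [-2, 2]]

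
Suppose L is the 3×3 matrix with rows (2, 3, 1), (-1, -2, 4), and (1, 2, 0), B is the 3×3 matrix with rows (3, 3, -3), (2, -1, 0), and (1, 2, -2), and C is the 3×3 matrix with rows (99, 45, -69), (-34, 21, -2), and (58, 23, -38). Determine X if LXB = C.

Left-multiply by L⁻¹ and right-multiply by B⁻¹: X = L⁻¹CB⁻¹.
det L = -4; the adjugate gives L⁻¹ = [[2, -1/2, -7/2], [-1, 1/4, 9/4], [0, 1/4, 1/4]].
B has determinant 3; B⁻¹ = [[2/3, 0, -1], [4/3, -1, -2], [5/3, -1, -3]].
L⁻¹C = [[12, -1, -4], [23, 12, -17], [6, 11, -10]].
X = (L⁻¹C)B⁻¹ = [[0, 5, 2], [3, 5, 4], [2, -1, 2]].

X = [[0, 5, 2], [3, 5, 4], [2, -1, 2]]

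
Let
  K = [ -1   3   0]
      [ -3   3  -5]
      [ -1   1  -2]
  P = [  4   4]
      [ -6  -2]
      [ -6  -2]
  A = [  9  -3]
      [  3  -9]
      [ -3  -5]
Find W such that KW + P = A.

KW = A − P = [[5, -7], [9, -7], [3, -3]].
Left-multiplying both sides by K⁻¹ gives W = K⁻¹(A − P).
det K = -2, so K⁻¹ = [[1/2, -3, 15/2], [1/2, -1, 5/2], [0, 1, -3]].
W = K⁻¹(A − P) = [[-2, -5], [1, -4], [0, 2]].

W = [[-2, -5], [1, -4], [0, 2]]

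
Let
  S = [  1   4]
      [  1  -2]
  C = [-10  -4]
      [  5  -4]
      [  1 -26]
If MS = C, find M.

M = [[-4, -6], [1, 4], [-4, 5]]

Right-multiplying both sides by S⁻¹ gives M = CS⁻¹.
S has determinant -6; S⁻¹ = [[1/3, 2/3], [1/6, -1/6]].
M = CS⁻¹ = [[-10, -4], [5, -4], [1, -26]] · [[1/3, 2/3], [1/6, -1/6]] = [[-4, -6], [1, 4], [-4, 5]].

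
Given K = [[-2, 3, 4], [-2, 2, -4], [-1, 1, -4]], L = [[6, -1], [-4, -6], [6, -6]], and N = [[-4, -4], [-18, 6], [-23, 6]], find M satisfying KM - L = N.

M = [[5, -5], [0, -5], [3, 0]]

KM = N + L = [[2, -5], [-22, 0], [-17, 0]].
K is on the left of M, so left-multiply by K⁻¹: M = K⁻¹(N + L).
K has determinant -4; K⁻¹ = [[1, -4, 5], [1, -3, 4], [0, 1/4, -1/2]].
M = K⁻¹(N + L) = [[5, -5], [0, -5], [3, 0]].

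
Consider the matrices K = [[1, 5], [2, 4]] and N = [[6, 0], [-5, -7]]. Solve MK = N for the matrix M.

K is on the right of M, so right-multiply by K⁻¹: M = NK⁻¹.
K has determinant -6; K⁻¹ = [[-2/3, 5/6], [1/3, -1/6]].
M = NK⁻¹ = [[6, 0], [-5, -7]] · [[-2/3, 5/6], [1/3, -1/6]] = [[-4, 5], [1, -3]].

M = [[-4, 5], [1, -3]]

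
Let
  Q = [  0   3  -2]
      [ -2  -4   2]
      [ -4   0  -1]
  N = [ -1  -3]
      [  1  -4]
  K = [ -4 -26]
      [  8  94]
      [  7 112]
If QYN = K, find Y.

Y = [[5, 2], [2, 4], [0, 5]]

Left-multiply by Q⁻¹ and right-multiply by N⁻¹: Y = Q⁻¹KN⁻¹.
det Q = 2, so Q⁻¹ = [[2, 3/2, -1], [-5, -4, 2], [-8, -6, 3]].
det N = 7; the adjugate gives N⁻¹ = [[-4/7, 3/7], [-1/7, -1/7]].
Q⁻¹K = [[-3, -23], [2, -22], [5, -20]].
Y = (Q⁻¹K)N⁻¹ = [[5, 2], [2, 4], [0, 5]].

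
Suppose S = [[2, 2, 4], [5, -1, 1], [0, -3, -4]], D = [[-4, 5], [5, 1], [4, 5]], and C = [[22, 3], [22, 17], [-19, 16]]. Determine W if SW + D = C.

SW = C − D = [[26, -2], [17, 16], [-23, 11]].
Since S multiplies W on the left, W = S⁻¹(C − D).
det S = -6; the adjugate gives S⁻¹ = [[-7/6, 2/3, -1], [-10/3, 4/3, -3], [5/2, -1, 2]].
W = S⁻¹(C − D) = [[4, 2], [5, -5], [2, 1]].

W = [[4, 2], [5, -5], [2, 1]]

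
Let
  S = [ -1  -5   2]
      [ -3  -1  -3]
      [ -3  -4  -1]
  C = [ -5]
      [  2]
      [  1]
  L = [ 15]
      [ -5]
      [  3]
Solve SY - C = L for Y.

SY = L + C = [[10], [-3], [4]].
Since S multiplies Y on the left, Y = S⁻¹(L + C).
S has determinant -1; S⁻¹ = [[11, 13, -17], [-6, -7, 9], [-9, -11, 14]].
Y = S⁻¹(L + C) = [[3], [-3], [-1]].

Y = [[3], [-3], [-1]]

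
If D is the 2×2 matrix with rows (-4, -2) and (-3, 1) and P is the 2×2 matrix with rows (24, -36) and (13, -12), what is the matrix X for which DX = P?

D is on the left of X, so left-multiply by D⁻¹: X = D⁻¹P.
det D = -10; the adjugate gives D⁻¹ = [[-1/10, -1/5], [-3/10, 2/5]].
X = D⁻¹P = [[-1/10, -1/5], [-3/10, 2/5]] · [[24, -36], [13, -12]] = [[-5, 6], [-2, 6]].

X = [[-5, 6], [-2, 6]]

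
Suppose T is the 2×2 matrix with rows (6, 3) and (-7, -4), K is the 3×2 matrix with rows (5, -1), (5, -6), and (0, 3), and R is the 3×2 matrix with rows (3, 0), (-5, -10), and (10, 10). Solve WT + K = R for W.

WT = R − K = [[-2, 1], [-10, -4], [10, 7]].
Since T sits to the right of W, W = (R − K)T⁻¹.
T has determinant -3; T⁻¹ = [[4/3, 1], [-7/3, -2]].
W = (R − K)T⁻¹ = [[-5, -4], [-4, -2], [-3, -4]].

W = [[-5, -4], [-4, -2], [-3, -4]]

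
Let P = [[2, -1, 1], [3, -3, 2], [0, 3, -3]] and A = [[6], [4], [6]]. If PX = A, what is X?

X = [[4], [4], [2]]

Left-multiplying both sides by P⁻¹ gives X = P⁻¹A.
det P = 6; the adjugate gives P⁻¹ = [[1/2, 0, 1/6], [3/2, -1, -1/6], [3/2, -1, -1/2]].
X = P⁻¹A = [[1/2, 0, 1/6], [3/2, -1, -1/6], [3/2, -1, -1/2]] · [[6], [4], [6]] = [[4], [4], [2]].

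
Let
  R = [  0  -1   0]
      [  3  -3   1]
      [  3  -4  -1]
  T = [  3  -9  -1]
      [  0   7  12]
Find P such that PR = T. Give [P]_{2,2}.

6

Since R sits to the right of P, P = TR⁻¹.
det R = -6; the adjugate gives R⁻¹ = [[-7/6, 1/6, 1/6], [-1, 0, 0], [1/2, 1/2, -1/2]].
P = TR⁻¹ = [[3, -9, -1], [0, 7, 12]] · [[-7/6, 1/6, 1/6], [-1, 0, 0], [1/2, 1/2, -1/2]] = [[5, 0, 1], [-1, 6, -6]].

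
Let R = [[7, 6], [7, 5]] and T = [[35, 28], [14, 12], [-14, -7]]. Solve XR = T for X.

Since R sits to the right of X, X = TR⁻¹.
R has determinant -7; R⁻¹ = [[-5/7, 6/7], [1, -1]].
X = TR⁻¹ = [[35, 28], [14, 12], [-14, -7]] · [[-5/7, 6/7], [1, -1]] = [[3, 2], [2, 0], [3, -5]].

X = [[3, 2], [2, 0], [3, -5]]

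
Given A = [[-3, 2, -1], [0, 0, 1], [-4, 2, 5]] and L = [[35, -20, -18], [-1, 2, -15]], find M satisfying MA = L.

A is on the right of M, so right-multiply by A⁻¹: M = LA⁻¹.
det A = -2; the adjugate gives A⁻¹ = [[1, 6, -1], [2, 19/2, -3/2], [0, 1, 0]].
M = LA⁻¹ = [[35, -20, -18], [-1, 2, -15]] · [[1, 6, -1], [2, 19/2, -3/2], [0, 1, 0]] = [[-5, 2, -5], [3, -2, -2]].

M = [[-5, 2, -5], [3, -2, -2]]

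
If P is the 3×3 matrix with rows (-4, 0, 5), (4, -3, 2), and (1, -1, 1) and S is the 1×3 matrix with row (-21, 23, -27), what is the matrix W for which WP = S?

Since P sits to the right of W, W = SP⁻¹.
P has determinant -1; P⁻¹ = [[1, 5, -15], [2, 9, -28], [1, 4, -12]].
W = SP⁻¹ = [[-21, 23, -27]] · [[1, 5, -15], [2, 9, -28], [1, 4, -12]] = [[-2, -6, -5]].

W = [[-2, -6, -5]]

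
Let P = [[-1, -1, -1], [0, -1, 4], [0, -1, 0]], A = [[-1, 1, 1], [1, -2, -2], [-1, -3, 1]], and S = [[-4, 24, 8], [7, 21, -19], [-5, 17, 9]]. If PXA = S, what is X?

X = [[-4, -4, 4], [-3, 4, 2], [3, 4, -2]]

X = P⁻¹SA⁻¹ (apply P⁻¹ on the left and A⁻¹ on the right).
P has determinant -4; P⁻¹ = [[-1, -1/4, 5/4], [0, 0, -1], [0, 1/4, -1/4]].
det A = 4; the adjugate gives A⁻¹ = [[-2, -1, 0], [1/4, 0, -1/4], [-5/4, -1, 1/4]].
P⁻¹S = [[-4, -8, 8], [5, -17, -9], [3, 1, -7]].
X = (P⁻¹S)A⁻¹ = [[-4, -4, 4], [-3, 4, 2], [3, 4, -2]].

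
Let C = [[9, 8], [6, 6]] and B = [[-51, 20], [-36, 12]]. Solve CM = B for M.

Left-multiplying both sides by C⁻¹ gives M = C⁻¹B.
C has determinant 6; C⁻¹ = [[1, -4/3], [-1, 3/2]].
M = C⁻¹B = [[1, -4/3], [-1, 3/2]] · [[-51, 20], [-36, 12]] = [[-3, 4], [-3, -2]].

M = [[-3, 4], [-3, -2]]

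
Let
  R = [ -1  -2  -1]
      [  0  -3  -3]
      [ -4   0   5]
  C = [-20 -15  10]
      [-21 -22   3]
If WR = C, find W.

W = [[0, 5, 5], [5, 4, 4]]

Since R sits to the right of W, W = CR⁻¹.
R has determinant 3; R⁻¹ = [[-5, 10/3, 1], [4, -3, -1], [-4, 8/3, 1]].
W = CR⁻¹ = [[-20, -15, 10], [-21, -22, 3]] · [[-5, 10/3, 1], [4, -3, -1], [-4, 8/3, 1]] = [[0, 5, 5], [5, 4, 4]].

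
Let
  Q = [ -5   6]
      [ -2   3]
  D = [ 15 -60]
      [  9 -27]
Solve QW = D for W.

W = [[3, 6], [5, -5]]

Q is on the left of W, so left-multiply by Q⁻¹: W = Q⁻¹D.
det Q = -3; the adjugate gives Q⁻¹ = [[-1, 2], [-2/3, 5/3]].
W = Q⁻¹D = [[-1, 2], [-2/3, 5/3]] · [[15, -60], [9, -27]] = [[3, 6], [5, -5]].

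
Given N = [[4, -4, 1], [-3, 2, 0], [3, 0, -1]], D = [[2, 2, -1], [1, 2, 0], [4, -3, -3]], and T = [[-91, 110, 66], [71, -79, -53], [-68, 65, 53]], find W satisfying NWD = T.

Isolating W: multiply by N⁻¹ from the left and D⁻¹ from the right, so W = N⁻¹TD⁻¹.
det N = -2, so N⁻¹ = [[1, 2, 1], [3/2, 7/2, 3/2], [3, 6, 2]].
det D = 5, so D⁻¹ = [[-6/5, 9/5, 2/5], [3/5, -2/5, -1/5], [-11/5, 14/5, 2/5]].
N⁻¹T = [[-17, 17, 13], [10, -14, -7], [17, -14, -14]].
W = (N⁻¹T)D⁻¹ = [[2, -1, -5], [-5, 4, 4], [2, -3, 4]].

W = [[2, -1, -5], [-5, 4, 4], [2, -3, 4]]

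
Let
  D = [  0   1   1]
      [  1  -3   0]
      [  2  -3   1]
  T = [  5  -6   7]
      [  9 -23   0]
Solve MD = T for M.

M = [[6, 3, 1], [-2, 5, 2]]

Since D sits to the right of M, M = TD⁻¹.
det D = 2, so D⁻¹ = [[-3/2, -2, 3/2], [-1/2, -1, 1/2], [3/2, 1, -1/2]].
M = TD⁻¹ = [[5, -6, 7], [9, -23, 0]] · [[-3/2, -2, 3/2], [-1/2, -1, 1/2], [3/2, 1, -1/2]] = [[6, 3, 1], [-2, 5, 2]].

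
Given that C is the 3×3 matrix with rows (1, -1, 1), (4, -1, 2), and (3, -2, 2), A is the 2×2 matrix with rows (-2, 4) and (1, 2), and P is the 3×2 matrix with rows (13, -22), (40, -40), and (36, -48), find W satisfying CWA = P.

W = [[-3, 4], [3, 0], [0, -3]]

W = C⁻¹PA⁻¹ (apply C⁻¹ on the left and A⁻¹ on the right).
C has determinant -1; C⁻¹ = [[-2, 0, 1], [2, 1, -2], [5, 1, -3]].
det A = -8, so A⁻¹ = [[-1/4, 1/2], [1/8, 1/4]].
C⁻¹P = [[10, -4], [-6, 12], [-3, -6]].
W = (C⁻¹P)A⁻¹ = [[-3, 4], [3, 0], [0, -3]].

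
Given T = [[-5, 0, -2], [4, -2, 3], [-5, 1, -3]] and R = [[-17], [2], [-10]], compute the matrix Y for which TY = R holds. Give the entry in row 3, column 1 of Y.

-4

T is on the left of Y, so left-multiply by T⁻¹: Y = T⁻¹R.
det T = -3; the adjugate gives T⁻¹ = [[-1, 2/3, 4/3], [1, -5/3, -7/3], [2, -5/3, -10/3]].
Y = T⁻¹R = [[-1, 2/3, 4/3], [1, -5/3, -7/3], [2, -5/3, -10/3]] · [[-17], [2], [-10]] = [[5], [3], [-4]].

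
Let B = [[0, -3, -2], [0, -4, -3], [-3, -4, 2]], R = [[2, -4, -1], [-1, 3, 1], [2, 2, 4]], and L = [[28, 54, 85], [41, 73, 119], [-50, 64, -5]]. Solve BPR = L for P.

P = [[1, -2, 4], [5, 4, -4], [2, 5, -5]]

P = B⁻¹LR⁻¹ (apply B⁻¹ on the left and R⁻¹ on the right).
det B = -3; the adjugate gives B⁻¹ = [[20/3, -14/3, -1/3], [-3, 2, 0], [4, -3, 0]].
det R = 4, so R⁻¹ = [[5/2, 7/2, -1/4], [3/2, 5/2, -1/4], [-2, -3, 1/2]].
B⁻¹L = [[12, -2, 13], [-2, -16, -17], [-11, -3, -17]].
P = (B⁻¹L)R⁻¹ = [[1, -2, 4], [5, 4, -4], [2, 5, -5]].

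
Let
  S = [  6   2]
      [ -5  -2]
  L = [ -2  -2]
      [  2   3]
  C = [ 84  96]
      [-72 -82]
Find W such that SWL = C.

Isolating W: multiply by S⁻¹ from the left and L⁻¹ from the right, so W = S⁻¹CL⁻¹.
det S = -2, so S⁻¹ = [[1, 1], [-5/2, -3]].
det L = -2; the adjugate gives L⁻¹ = [[-3/2, -1], [1, 1]].
S⁻¹C = [[12, 14], [6, 6]].
W = (S⁻¹C)L⁻¹ = [[-4, 2], [-3, 0]].

W = [[-4, 2], [-3, 0]]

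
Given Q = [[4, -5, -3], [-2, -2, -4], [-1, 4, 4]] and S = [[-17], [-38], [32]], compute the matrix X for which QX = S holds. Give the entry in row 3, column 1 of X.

Since Q multiplies X on the left, X = Q⁻¹S.
det Q = 2, so Q⁻¹ = [[4, 4, 7], [6, 13/2, 11], [-5, -11/2, -9]].
X = Q⁻¹S = [[4, 4, 7], [6, 13/2, 11], [-5, -11/2, -9]] · [[-17], [-38], [32]] = [[4], [3], [6]].

6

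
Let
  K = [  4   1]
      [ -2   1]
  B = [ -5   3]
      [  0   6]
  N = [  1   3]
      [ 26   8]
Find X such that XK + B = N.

XK = N − B = [[6, 0], [26, 2]].
Since K sits to the right of X, X = (N − B)K⁻¹.
det K = 6; the adjugate gives K⁻¹ = [[1/6, -1/6], [1/3, 2/3]].
X = (N − B)K⁻¹ = [[1, -1], [5, -3]].

X = [[1, -1], [5, -3]]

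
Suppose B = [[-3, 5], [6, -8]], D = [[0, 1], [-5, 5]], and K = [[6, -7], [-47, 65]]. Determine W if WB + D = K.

W = [[0, 1], [4, -5]]

WB = K − D = [[6, -8], [-42, 60]].
Right-multiplying both sides by B⁻¹ gives W = (K − D)B⁻¹.
B has determinant -6; B⁻¹ = [[4/3, 5/6], [1, 1/2]].
W = (K − D)B⁻¹ = [[0, 1], [4, -5]].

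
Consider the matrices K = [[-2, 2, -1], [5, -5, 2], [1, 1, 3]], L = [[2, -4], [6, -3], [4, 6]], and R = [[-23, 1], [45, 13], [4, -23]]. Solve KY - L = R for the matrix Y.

Y = [[4, 1], [-5, -3], [3, -5]]

KY = R + L = [[-21, -3], [51, 10], [8, -17]].
Since K multiplies Y on the left, Y = K⁻¹(R + L).
det K = -2; the adjugate gives K⁻¹ = [[17/2, 7/2, 1/2], [13/2, 5/2, 1/2], [-5, -2, 0]].
Y = K⁻¹(R + L) = [[4, 1], [-5, -3], [3, -5]].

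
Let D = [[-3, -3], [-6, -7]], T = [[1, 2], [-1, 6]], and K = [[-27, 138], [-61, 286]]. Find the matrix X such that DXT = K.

Left-multiply by D⁻¹ and right-multiply by T⁻¹: X = D⁻¹KT⁻¹.
det D = 3, so D⁻¹ = [[-7/3, 1], [2, -1]].
det T = 8, so T⁻¹ = [[3/4, -1/4], [1/8, 1/8]].
D⁻¹K = [[2, -36], [7, -10]].
X = (D⁻¹K)T⁻¹ = [[-3, -5], [4, -3]].

X = [[-3, -5], [4, -3]]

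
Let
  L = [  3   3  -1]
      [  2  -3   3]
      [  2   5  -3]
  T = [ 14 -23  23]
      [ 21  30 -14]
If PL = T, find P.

L is on the right of P, so right-multiply by L⁻¹: P = TL⁻¹.
det L = 2; the adjugate gives L⁻¹ = [[-3, 2, 3], [6, -7/2, -11/2], [8, -9/2, -15/2]].
P = TL⁻¹ = [[14, -23, 23], [21, 30, -14]] · [[-3, 2, 3], [6, -7/2, -11/2], [8, -9/2, -15/2]] = [[4, 5, -4], [5, 0, 3]].

P = [[4, 5, -4], [5, 0, 3]]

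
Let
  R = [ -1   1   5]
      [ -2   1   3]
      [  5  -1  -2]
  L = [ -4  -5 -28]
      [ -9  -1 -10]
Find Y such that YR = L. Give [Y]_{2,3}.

Since R sits to the right of Y, Y = LR⁻¹.
det R = -5; the adjugate gives R⁻¹ = [[-1/5, 3/5, 2/5], [-11/5, 23/5, 7/5], [3/5, -4/5, -1/5]].
Y = LR⁻¹ = [[-4, -5, -28], [-9, -1, -10]] · [[-1/5, 3/5, 2/5], [-11/5, 23/5, 7/5], [3/5, -4/5, -1/5]] = [[-5, -3, -3], [-2, -2, -3]].

-3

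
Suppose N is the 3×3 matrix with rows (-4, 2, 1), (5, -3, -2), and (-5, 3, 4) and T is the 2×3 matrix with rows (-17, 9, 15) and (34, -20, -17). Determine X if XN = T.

X = [[3, 4, 5], [-1, 4, -2]]

Since N sits to the right of X, X = TN⁻¹.
N has determinant 4; N⁻¹ = [[-3/2, -5/4, -1/4], [-5/2, -11/4, -3/4], [0, 1/2, 1/2]].
X = TN⁻¹ = [[-17, 9, 15], [34, -20, -17]] · [[-3/2, -5/4, -1/4], [-5/2, -11/4, -3/4], [0, 1/2, 1/2]] = [[3, 4, 5], [-1, 4, -2]].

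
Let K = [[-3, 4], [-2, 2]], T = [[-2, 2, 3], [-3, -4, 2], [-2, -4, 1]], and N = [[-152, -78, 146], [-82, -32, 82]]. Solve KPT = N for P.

P = K⁻¹NT⁻¹ (apply K⁻¹ on the left and T⁻¹ on the right).
K has determinant 2; K⁻¹ = [[1, -2], [1, -3/2]].
T has determinant 2; T⁻¹ = [[2, -7, 8], [-1/2, 2, -5/2], [2, -6, 7]].
K⁻¹N = [[12, -14, -18], [-29, -30, 23]].
P = (K⁻¹N)T⁻¹ = [[-5, -4, 5], [3, 5, 4]].

P = [[-5, -4, 5], [3, 5, 4]]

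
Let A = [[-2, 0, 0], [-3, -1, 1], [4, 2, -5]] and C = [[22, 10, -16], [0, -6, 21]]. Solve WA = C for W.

W = [[2, -6, 2], [-4, -4, -5]]

Right-multiplying both sides by A⁻¹ gives W = CA⁻¹.
det A = -6, so A⁻¹ = [[-1/2, 0, 0], [11/6, -5/3, -1/3], [1/3, -2/3, -1/3]].
W = CA⁻¹ = [[22, 10, -16], [0, -6, 21]] · [[-1/2, 0, 0], [11/6, -5/3, -1/3], [1/3, -2/3, -1/3]] = [[2, -6, 2], [-4, -4, -5]].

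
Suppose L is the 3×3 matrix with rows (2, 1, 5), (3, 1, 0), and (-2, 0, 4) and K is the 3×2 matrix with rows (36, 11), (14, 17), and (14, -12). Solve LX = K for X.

X = [[3, 6], [5, -1], [5, 0]]

L is on the left of X, so left-multiply by L⁻¹: X = L⁻¹K.
det L = 6; the adjugate gives L⁻¹ = [[2/3, -2/3, -5/6], [-2, 3, 5/2], [1/3, -1/3, -1/6]].
X = L⁻¹K = [[2/3, -2/3, -5/6], [-2, 3, 5/2], [1/3, -1/3, -1/6]] · [[36, 11], [14, 17], [14, -12]] = [[3, 6], [5, -1], [5, 0]].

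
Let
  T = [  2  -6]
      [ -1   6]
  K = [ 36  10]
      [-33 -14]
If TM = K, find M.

M = [[3, -4], [-5, -3]]

Since T multiplies M on the left, M = T⁻¹K.
T has determinant 6; T⁻¹ = [[1, 1], [1/6, 1/3]].
M = T⁻¹K = [[1, 1], [1/6, 1/3]] · [[36, 10], [-33, -14]] = [[3, -4], [-5, -3]].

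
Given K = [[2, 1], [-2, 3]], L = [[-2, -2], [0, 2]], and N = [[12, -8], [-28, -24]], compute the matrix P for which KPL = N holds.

Isolating P: multiply by K⁻¹ from the left and L⁻¹ from the right, so P = K⁻¹NL⁻¹.
det K = 8; the adjugate gives K⁻¹ = [[3/8, -1/8], [1/4, 1/4]].
L has determinant -4; L⁻¹ = [[-1/2, -1/2], [0, 1/2]].
K⁻¹N = [[8, 0], [-4, -8]].
P = (K⁻¹N)L⁻¹ = [[-4, -4], [2, -2]].

P = [[-4, -4], [2, -2]]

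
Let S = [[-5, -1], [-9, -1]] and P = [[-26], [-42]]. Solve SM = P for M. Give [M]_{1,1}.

S is on the left of M, so left-multiply by S⁻¹: M = S⁻¹P.
S has determinant -4; S⁻¹ = [[1/4, -1/4], [-9/4, 5/4]].
M = S⁻¹P = [[1/4, -1/4], [-9/4, 5/4]] · [[-26], [-42]] = [[4], [6]].

4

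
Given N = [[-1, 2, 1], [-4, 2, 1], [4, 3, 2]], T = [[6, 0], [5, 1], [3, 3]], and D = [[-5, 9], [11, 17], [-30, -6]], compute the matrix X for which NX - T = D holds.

NX = D + T = [[1, 9], [16, 18], [-27, -3]].
Left-multiplying both sides by N⁻¹ gives X = N⁻¹(D + T).
det N = 3; the adjugate gives N⁻¹ = [[1/3, -1/3, 0], [4, -2, -1], [-20/3, 11/3, 2]].
X = N⁻¹(D + T) = [[-5, -3], [-1, 3], [-2, 0]].

X = [[-5, -3], [-1, 3], [-2, 0]]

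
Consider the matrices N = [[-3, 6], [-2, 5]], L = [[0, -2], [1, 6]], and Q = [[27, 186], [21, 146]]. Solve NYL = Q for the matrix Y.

Y = [[0, -3], [-2, 3]]

Isolating Y: multiply by N⁻¹ from the left and L⁻¹ from the right, so Y = N⁻¹QL⁻¹.
det N = -3; the adjugate gives N⁻¹ = [[-5/3, 2], [-2/3, 1]].
L has determinant 2; L⁻¹ = [[3, 1], [-1/2, 0]].
N⁻¹Q = [[-3, -18], [3, 22]].
Y = (N⁻¹Q)L⁻¹ = [[0, -3], [-2, 3]].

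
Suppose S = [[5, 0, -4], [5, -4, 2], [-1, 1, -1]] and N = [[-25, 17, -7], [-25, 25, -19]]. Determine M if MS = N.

Since S sits to the right of M, M = NS⁻¹.
S has determinant 6; S⁻¹ = [[1/3, -2/3, -8/3], [1/2, -3/2, -5], [1/6, -5/6, -10/3]].
M = NS⁻¹ = [[-25, 17, -7], [-25, 25, -19]] · [[1/3, -2/3, -8/3], [1/2, -3/2, -5], [1/6, -5/6, -10/3]] = [[-1, -3, 5], [1, -5, 5]].

M = [[-1, -3, 5], [1, -5, 5]]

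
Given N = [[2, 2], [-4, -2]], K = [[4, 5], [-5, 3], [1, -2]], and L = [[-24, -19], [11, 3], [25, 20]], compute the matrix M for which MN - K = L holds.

MN = L + K = [[-20, -14], [6, 6], [26, 18]].
Right-multiplying both sides by N⁻¹ gives M = (L + K)N⁻¹.
det N = 4, so N⁻¹ = [[-1/2, -1/2], [1, 1/2]].
M = (L + K)N⁻¹ = [[-4, 3], [3, 0], [5, -4]].

M = [[-4, 3], [3, 0], [5, -4]]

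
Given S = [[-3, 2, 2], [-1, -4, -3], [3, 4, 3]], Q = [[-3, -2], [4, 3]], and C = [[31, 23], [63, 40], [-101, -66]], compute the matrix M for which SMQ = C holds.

M = [[5, -1], [3, 1], [4, 1]]

Left-multiply by S⁻¹ and right-multiply by Q⁻¹: M = S⁻¹CQ⁻¹.
S has determinant 4; S⁻¹ = [[0, 1/2, 1/2], [-3/2, -15/4, -11/4], [2, 9/2, 7/2]].
Q has determinant -1; Q⁻¹ = [[-3, -2], [4, 3]].
S⁻¹C = [[-19, -13], [-5, -3], [-8, -5]].
M = (S⁻¹C)Q⁻¹ = [[5, -1], [3, 1], [4, 1]].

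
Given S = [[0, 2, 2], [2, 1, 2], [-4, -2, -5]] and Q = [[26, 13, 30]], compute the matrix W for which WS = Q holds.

S is on the right of W, so right-multiply by S⁻¹: W = QS⁻¹.
det S = 4; the adjugate gives S⁻¹ = [[-1/4, 3/2, 1/2], [1/2, 2, 1], [0, -2, -1]].
W = QS⁻¹ = [[26, 13, 30]] · [[-1/4, 3/2, 1/2], [1/2, 2, 1], [0, -2, -1]] = [[0, 5, -4]].

W = [[0, 5, -4]]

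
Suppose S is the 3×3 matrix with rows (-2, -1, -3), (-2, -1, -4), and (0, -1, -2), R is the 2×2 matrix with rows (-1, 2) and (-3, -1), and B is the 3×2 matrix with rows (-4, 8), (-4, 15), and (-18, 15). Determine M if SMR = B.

M = [[4, 1], [-3, -5], [-3, 1]]

Left-multiply by S⁻¹ and right-multiply by R⁻¹: M = S⁻¹BR⁻¹.
det S = 2; the adjugate gives S⁻¹ = [[-1, 1/2, 1/2], [-2, 2, -1], [1, -1, 0]].
R has determinant 7; R⁻¹ = [[-1/7, -2/7], [3/7, -1/7]].
S⁻¹B = [[-7, 7], [18, -1], [0, -7]].
M = (S⁻¹B)R⁻¹ = [[4, 1], [-3, -5], [-3, 1]].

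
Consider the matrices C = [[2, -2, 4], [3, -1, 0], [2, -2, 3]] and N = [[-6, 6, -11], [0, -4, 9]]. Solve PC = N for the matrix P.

Since C sits to the right of P, P = NC⁻¹.
det C = -4; the adjugate gives C⁻¹ = [[3/4, 1/2, -1], [9/4, 1/2, -3], [1, 0, -1]].
P = NC⁻¹ = [[-6, 6, -11], [0, -4, 9]] · [[3/4, 1/2, -1], [9/4, 1/2, -3], [1, 0, -1]] = [[-2, 0, -1], [0, -2, 3]].

P = [[-2, 0, -1], [0, -2, 3]]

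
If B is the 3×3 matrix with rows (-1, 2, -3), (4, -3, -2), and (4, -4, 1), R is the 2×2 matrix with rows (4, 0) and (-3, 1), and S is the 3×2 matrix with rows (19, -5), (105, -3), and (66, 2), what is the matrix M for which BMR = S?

Isolating M: multiply by B⁻¹ from the left and R⁻¹ from the right, so M = B⁻¹SR⁻¹.
det B = -1, so B⁻¹ = [[11, -10, 13], [12, -11, 14], [4, -4, 5]].
R has determinant 4; R⁻¹ = [[1/4, 0], [3/4, 1]].
B⁻¹S = [[17, 1], [-3, 1], [-14, 2]].
M = (B⁻¹S)R⁻¹ = [[5, 1], [0, 1], [-2, 2]].

M = [[5, 1], [0, 1], [-2, 2]]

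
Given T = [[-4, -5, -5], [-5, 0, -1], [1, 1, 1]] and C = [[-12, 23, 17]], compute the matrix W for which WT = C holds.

T is on the right of W, so right-multiply by T⁻¹: W = CT⁻¹.
T has determinant 1; T⁻¹ = [[1, 0, 5], [4, 1, 21], [-5, -1, -25]].
W = CT⁻¹ = [[-12, 23, 17]] · [[1, 0, 5], [4, 1, 21], [-5, -1, -25]] = [[-5, 6, -2]].

W = [[-5, 6, -2]]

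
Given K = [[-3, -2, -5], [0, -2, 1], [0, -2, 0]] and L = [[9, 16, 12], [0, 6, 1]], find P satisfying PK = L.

K is on the right of P, so right-multiply by K⁻¹: P = LK⁻¹.
det K = -6, so K⁻¹ = [[-1/3, -5/3, 2], [0, 0, -1/2], [0, 1, -1]].
P = LK⁻¹ = [[9, 16, 12], [0, 6, 1]] · [[-1/3, -5/3, 2], [0, 0, -1/2], [0, 1, -1]] = [[-3, -3, -2], [0, 1, -4]].

P = [[-3, -3, -2], [0, 1, -4]]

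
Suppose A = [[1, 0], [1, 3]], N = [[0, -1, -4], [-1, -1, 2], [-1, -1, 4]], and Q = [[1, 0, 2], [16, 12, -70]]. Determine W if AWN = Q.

W = [[1, -5, 4], [1, 0, -5]]

Isolating W: multiply by A⁻¹ from the left and N⁻¹ from the right, so W = A⁻¹QN⁻¹.
det A = 3; the adjugate gives A⁻¹ = [[1, 0], [-1/3, 1/3]].
det N = -2; the adjugate gives N⁻¹ = [[1, -4, 3], [-1, 2, -2], [0, -1/2, 1/2]].
A⁻¹Q = [[1, 0, 2], [5, 4, -24]].
W = (A⁻¹Q)N⁻¹ = [[1, -5, 4], [1, 0, -5]].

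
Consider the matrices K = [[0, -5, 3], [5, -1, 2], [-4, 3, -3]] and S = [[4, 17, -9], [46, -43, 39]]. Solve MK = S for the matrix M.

M = [[-4, 0, -1], [5, 6, -4]]

Right-multiplying both sides by K⁻¹ gives M = SK⁻¹.
det K = -2; the adjugate gives K⁻¹ = [[3/2, 3, 7/2], [-7/2, -6, -15/2], [-11/2, -10, -25/2]].
M = SK⁻¹ = [[4, 17, -9], [46, -43, 39]] · [[3/2, 3, 7/2], [-7/2, -6, -15/2], [-11/2, -10, -25/2]] = [[-4, 0, -1], [5, 6, -4]].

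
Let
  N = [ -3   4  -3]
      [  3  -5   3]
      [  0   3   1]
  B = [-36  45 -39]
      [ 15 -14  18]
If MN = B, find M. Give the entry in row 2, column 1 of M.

-2

N is on the right of M, so right-multiply by N⁻¹: M = BN⁻¹.
N has determinant 3; N⁻¹ = [[-14/3, -13/3, -1], [-1, -1, 0], [3, 3, 1]].
M = BN⁻¹ = [[-36, 45, -39], [15, -14, 18]] · [[-14/3, -13/3, -1], [-1, -1, 0], [3, 3, 1]] = [[6, -6, -3], [-2, 3, 3]].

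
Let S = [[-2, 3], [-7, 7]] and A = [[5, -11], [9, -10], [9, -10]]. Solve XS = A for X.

Since S sits to the right of X, X = AS⁻¹.
det S = 7; the adjugate gives S⁻¹ = [[1, -3/7], [1, -2/7]].
X = AS⁻¹ = [[5, -11], [9, -10], [9, -10]] · [[1, -3/7], [1, -2/7]] = [[-6, 1], [-1, -1], [-1, -1]].

X = [[-6, 1], [-1, -1], [-1, -1]]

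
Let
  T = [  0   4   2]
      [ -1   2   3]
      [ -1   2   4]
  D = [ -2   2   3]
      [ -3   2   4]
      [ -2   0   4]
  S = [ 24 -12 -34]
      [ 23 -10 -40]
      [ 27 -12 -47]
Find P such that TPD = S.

P = [[3, -3, 3], [1, -2, 0], [-1, 0, -1]]

P = T⁻¹SD⁻¹ (apply T⁻¹ on the left and D⁻¹ on the right).
det T = 4; the adjugate gives T⁻¹ = [[1/2, -3, 2], [1/4, 1/2, -1/2], [0, -1, 1]].
det D = 4; the adjugate gives D⁻¹ = [[2, -2, 1/2], [1, -1/2, -1/4], [1, -1, 1/2]].
T⁻¹S = [[-3, 0, 9], [4, -2, -5], [4, -2, -7]].
P = (T⁻¹S)D⁻¹ = [[3, -3, 3], [1, -2, 0], [-1, 0, -1]].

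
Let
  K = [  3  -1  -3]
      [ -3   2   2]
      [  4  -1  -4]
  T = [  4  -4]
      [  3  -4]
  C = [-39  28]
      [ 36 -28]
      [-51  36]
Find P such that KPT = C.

P = [[-3, 2], [0, 1], [3, -2]]

Isolating P: multiply by K⁻¹ from the left and T⁻¹ from the right, so P = K⁻¹CT⁻¹.
K has determinant 1; K⁻¹ = [[-6, -1, 4], [-4, 0, 3], [-5, -1, 3]].
det T = -4; the adjugate gives T⁻¹ = [[1, -1], [3/4, -1]].
K⁻¹C = [[-6, 4], [3, -4], [6, -4]].
P = (K⁻¹C)T⁻¹ = [[-3, 2], [0, 1], [3, -2]].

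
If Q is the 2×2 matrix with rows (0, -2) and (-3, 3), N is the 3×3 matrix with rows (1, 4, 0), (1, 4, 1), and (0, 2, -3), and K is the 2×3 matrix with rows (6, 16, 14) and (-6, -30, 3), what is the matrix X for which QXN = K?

X = Q⁻¹KN⁻¹ (apply Q⁻¹ on the left and N⁻¹ on the right).
det Q = -6; the adjugate gives Q⁻¹ = [[-1/2, -1/3], [-1/2, 0]].
N has determinant -2; N⁻¹ = [[7, -6, -2], [-3/2, 3/2, 1/2], [-1, 1, 0]].
Q⁻¹K = [[-1, 2, -8], [-3, -8, -7]].
X = (Q⁻¹K)N⁻¹ = [[-2, 1, 3], [-2, -1, 2]].

X = [[-2, 1, 3], [-2, -1, 2]]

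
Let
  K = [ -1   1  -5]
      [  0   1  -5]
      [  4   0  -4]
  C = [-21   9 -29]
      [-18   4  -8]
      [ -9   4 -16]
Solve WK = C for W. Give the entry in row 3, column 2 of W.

K is on the right of W, so right-multiply by K⁻¹: W = CK⁻¹.
det K = 4, so K⁻¹ = [[-1, 1, 0], [-5, 6, -5/4], [-1, 1, -1/4]].
W = CK⁻¹ = [[-21, 9, -29], [-18, 4, -8], [-9, 4, -16]] · [[-1, 1, 0], [-5, 6, -5/4], [-1, 1, -1/4]] = [[5, 4, -4], [6, -2, -3], [5, -1, -1]].

-1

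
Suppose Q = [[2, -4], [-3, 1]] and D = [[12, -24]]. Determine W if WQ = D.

Q is on the right of W, so right-multiply by Q⁻¹: W = DQ⁻¹.
Q has determinant -10; Q⁻¹ = [[-1/10, -2/5], [-3/10, -1/5]].
W = DQ⁻¹ = [[12, -24]] · [[-1/10, -2/5], [-3/10, -1/5]] = [[6, 0]].

W = [[6, 0]]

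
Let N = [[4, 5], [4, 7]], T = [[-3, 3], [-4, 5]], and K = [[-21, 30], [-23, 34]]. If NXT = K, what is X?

X = N⁻¹KT⁻¹ (apply N⁻¹ on the left and T⁻¹ on the right).
N has determinant 8; N⁻¹ = [[7/8, -5/8], [-1/2, 1/2]].
det T = -3; the adjugate gives T⁻¹ = [[-5/3, 1], [-4/3, 1]].
N⁻¹K = [[-4, 5], [-1, 2]].
X = (N⁻¹K)T⁻¹ = [[0, 1], [-1, 1]].

X = [[0, 1], [-1, 1]]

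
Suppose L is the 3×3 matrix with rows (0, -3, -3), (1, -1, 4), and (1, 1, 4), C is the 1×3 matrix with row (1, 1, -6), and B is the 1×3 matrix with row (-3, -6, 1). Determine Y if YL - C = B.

Y = [[-1, 3, -5]]

YL = B + C = [[-2, -5, -5]].
L is on the right of Y, so right-multiply by L⁻¹: Y = (B + C)L⁻¹.
det L = -6, so L⁻¹ = [[4/3, -3/2, 5/2], [0, -1/2, 1/2], [-1/3, 1/2, -1/2]].
Y = (B + C)L⁻¹ = [[-1, 3, -5]].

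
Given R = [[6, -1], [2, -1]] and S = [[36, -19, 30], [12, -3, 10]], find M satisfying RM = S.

Since R multiplies M on the left, M = R⁻¹S.
R has determinant -4; R⁻¹ = [[1/4, -1/4], [1/2, -3/2]].
M = R⁻¹S = [[1/4, -1/4], [1/2, -3/2]] · [[36, -19, 30], [12, -3, 10]] = [[6, -4, 5], [0, -5, 0]].

M = [[6, -4, 5], [0, -5, 0]]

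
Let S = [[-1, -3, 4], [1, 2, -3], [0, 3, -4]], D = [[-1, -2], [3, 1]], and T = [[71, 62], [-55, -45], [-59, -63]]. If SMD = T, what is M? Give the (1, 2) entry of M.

-5

Isolating M: multiply by S⁻¹ from the left and D⁻¹ from the right, so M = S⁻¹TD⁻¹.
S has determinant -1; S⁻¹ = [[-1, 0, -1], [-4, -4, -1], [-3, -3, -1]].
det D = 5; the adjugate gives D⁻¹ = [[1/5, 2/5], [-3/5, -1/5]].
S⁻¹T = [[-12, 1], [-5, -5], [11, 12]].
M = (S⁻¹T)D⁻¹ = [[-3, -5], [2, -1], [-5, 2]].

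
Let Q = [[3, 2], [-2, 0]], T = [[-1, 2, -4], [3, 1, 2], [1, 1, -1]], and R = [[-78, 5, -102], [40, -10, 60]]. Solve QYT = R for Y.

Isolating Y: multiply by Q⁻¹ from the left and T⁻¹ from the right, so Y = Q⁻¹RT⁻¹.
Q has determinant 4; Q⁻¹ = [[0, -1/2], [1/2, 3/4]].
det T = 5, so T⁻¹ = [[-3/5, -2/5, 8/5], [1, 1, -2], [2/5, 3/5, -7/5]].
Q⁻¹R = [[-20, 5, -30], [-9, -5, -6]].
Y = (Q⁻¹R)T⁻¹ = [[5, -5, 0], [-2, -5, 4]].

Y = [[5, -5, 0], [-2, -5, 4]]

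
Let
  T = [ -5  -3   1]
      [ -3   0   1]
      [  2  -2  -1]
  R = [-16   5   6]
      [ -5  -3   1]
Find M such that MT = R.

T is on the right of M, so right-multiply by T⁻¹: M = RT⁻¹.
det T = -1, so T⁻¹ = [[-2, 5, 3], [1, -3, -2], [-6, 16, 9]].
M = RT⁻¹ = [[-16, 5, 6], [-5, -3, 1]] · [[-2, 5, 3], [1, -3, -2], [-6, 16, 9]] = [[1, 1, -4], [1, 0, 0]].

M = [[1, 1, -4], [1, 0, 0]]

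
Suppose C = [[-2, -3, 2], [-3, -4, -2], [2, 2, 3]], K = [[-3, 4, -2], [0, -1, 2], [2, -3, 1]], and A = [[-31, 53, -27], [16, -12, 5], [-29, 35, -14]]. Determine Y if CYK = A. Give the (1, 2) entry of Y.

Isolating Y: multiply by C⁻¹ from the left and K⁻¹ from the right, so Y = C⁻¹AK⁻¹.
det C = 5; the adjugate gives C⁻¹ = [[-8/5, 13/5, 14/5], [1, -2, -2], [2/5, -2/5, -1/5]].
det K = -3; the adjugate gives K⁻¹ = [[-5/3, -2/3, -2], [-4/3, -1/3, -2], [-2/3, 1/3, -1]].
C⁻¹A = [[10, -18, 17], [-5, 7, -9], [-13, 19, -10]].
Y = (C⁻¹A)K⁻¹ = [[-4, 5, -1], [5, -2, 5], [3, -1, -2]].

5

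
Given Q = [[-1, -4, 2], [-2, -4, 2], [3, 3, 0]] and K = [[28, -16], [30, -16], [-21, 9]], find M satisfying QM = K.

M = [[-2, 0], [-5, 3], [3, -2]]

Left-multiplying both sides by Q⁻¹ gives M = Q⁻¹K.
det Q = -6, so Q⁻¹ = [[1, -1, 0], [-1, 1, 1/3], [-1, 3/2, 2/3]].
M = Q⁻¹K = [[1, -1, 0], [-1, 1, 1/3], [-1, 3/2, 2/3]] · [[28, -16], [30, -16], [-21, 9]] = [[-2, 0], [-5, 3], [3, -2]].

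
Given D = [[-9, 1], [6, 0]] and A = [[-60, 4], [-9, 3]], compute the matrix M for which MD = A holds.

M = [[4, -4], [3, 3]]

D is on the right of M, so right-multiply by D⁻¹: M = AD⁻¹.
det D = -6; the adjugate gives D⁻¹ = [[0, 1/6], [1, 3/2]].
M = AD⁻¹ = [[-60, 4], [-9, 3]] · [[0, 1/6], [1, 3/2]] = [[4, -4], [3, 3]].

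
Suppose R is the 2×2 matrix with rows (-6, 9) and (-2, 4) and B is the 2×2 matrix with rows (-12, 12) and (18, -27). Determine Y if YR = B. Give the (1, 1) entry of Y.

R is on the right of Y, so right-multiply by R⁻¹: Y = BR⁻¹.
det R = -6, so R⁻¹ = [[-2/3, 3/2], [-1/3, 1]].
Y = BR⁻¹ = [[-12, 12], [18, -27]] · [[-2/3, 3/2], [-1/3, 1]] = [[4, -6], [-3, 0]].

4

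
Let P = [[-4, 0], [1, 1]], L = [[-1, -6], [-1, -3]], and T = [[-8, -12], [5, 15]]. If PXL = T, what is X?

X = P⁻¹TL⁻¹ (apply P⁻¹ on the left and L⁻¹ on the right).
det P = -4; the adjugate gives P⁻¹ = [[-1/4, 0], [1/4, 1]].
det L = -3, so L⁻¹ = [[1, -2], [-1/3, 1/3]].
P⁻¹T = [[2, 3], [3, 12]].
X = (P⁻¹T)L⁻¹ = [[1, -3], [-1, -2]].

X = [[1, -3], [-1, -2]]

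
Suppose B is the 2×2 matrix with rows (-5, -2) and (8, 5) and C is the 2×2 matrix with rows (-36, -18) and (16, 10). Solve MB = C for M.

Right-multiplying both sides by B⁻¹ gives M = CB⁻¹.
det B = -9; the adjugate gives B⁻¹ = [[-5/9, -2/9], [8/9, 5/9]].
M = CB⁻¹ = [[-36, -18], [16, 10]] · [[-5/9, -2/9], [8/9, 5/9]] = [[4, -2], [0, 2]].

M = [[4, -2], [0, 2]]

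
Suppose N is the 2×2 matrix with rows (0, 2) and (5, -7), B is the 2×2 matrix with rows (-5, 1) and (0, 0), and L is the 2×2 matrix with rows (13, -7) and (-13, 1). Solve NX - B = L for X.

NX = L + B = [[8, -6], [-13, 1]].
Since N multiplies X on the left, X = N⁻¹(L + B).
N has determinant -10; N⁻¹ = [[7/10, 1/5], [1/2, 0]].
X = N⁻¹(L + B) = [[3, -4], [4, -3]].

X = [[3, -4], [4, -3]]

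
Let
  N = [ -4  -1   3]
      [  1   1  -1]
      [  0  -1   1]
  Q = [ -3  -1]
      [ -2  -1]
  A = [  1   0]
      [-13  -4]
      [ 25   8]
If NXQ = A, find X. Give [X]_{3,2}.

Left-multiply by N⁻¹ and right-multiply by Q⁻¹: X = N⁻¹AQ⁻¹.
N has determinant -2; N⁻¹ = [[0, 1, 1], [1/2, 2, 1/2], [1/2, 2, 3/2]].
Q has determinant 1; Q⁻¹ = [[-1, 1], [2, -3]].
N⁻¹A = [[12, 4], [-13, -4], [12, 4]].
X = (N⁻¹A)Q⁻¹ = [[-4, 0], [5, -1], [-4, 0]].

0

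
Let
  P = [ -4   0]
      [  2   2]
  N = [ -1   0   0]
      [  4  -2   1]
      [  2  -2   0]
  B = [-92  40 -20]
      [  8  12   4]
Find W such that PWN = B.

Left-multiply by P⁻¹ and right-multiply by N⁻¹: W = P⁻¹BN⁻¹.
det P = -8; the adjugate gives P⁻¹ = [[-1/4, 0], [1/4, 1/2]].
det N = -2, so N⁻¹ = [[-1, 0, 0], [-1, 0, -1/2], [2, 1, -1]].
P⁻¹B = [[23, -10, 5], [-19, 16, -3]].
W = (P⁻¹B)N⁻¹ = [[-3, 5, 0], [-3, -3, -5]].

W = [[-3, 5, 0], [-3, -3, -5]]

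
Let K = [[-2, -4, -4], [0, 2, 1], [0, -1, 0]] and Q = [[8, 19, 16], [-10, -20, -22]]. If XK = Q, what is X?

K is on the right of X, so right-multiply by K⁻¹: X = QK⁻¹.
K has determinant -2; K⁻¹ = [[-1/2, -2, -2], [0, 0, -1], [0, 1, 2]].
X = QK⁻¹ = [[8, 19, 16], [-10, -20, -22]] · [[-1/2, -2, -2], [0, 0, -1], [0, 1, 2]] = [[-4, 0, -3], [5, -2, -4]].

X = [[-4, 0, -3], [5, -2, -4]]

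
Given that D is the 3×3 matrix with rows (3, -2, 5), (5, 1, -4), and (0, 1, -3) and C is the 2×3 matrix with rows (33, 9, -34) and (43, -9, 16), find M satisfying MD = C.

M = [[1, 6, 5], [6, 5, -2]]

Since D sits to the right of M, M = CD⁻¹.
det D = -2; the adjugate gives D⁻¹ = [[-1/2, 1/2, -3/2], [-15/2, 9/2, -37/2], [-5/2, 3/2, -13/2]].
M = CD⁻¹ = [[33, 9, -34], [43, -9, 16]] · [[-1/2, 1/2, -3/2], [-15/2, 9/2, -37/2], [-5/2, 3/2, -13/2]] = [[1, 6, 5], [6, 5, -2]].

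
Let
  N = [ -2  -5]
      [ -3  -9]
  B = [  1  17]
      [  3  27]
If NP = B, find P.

Since N multiplies P on the left, P = N⁻¹B.
det N = 3; the adjugate gives N⁻¹ = [[-3, 5/3], [1, -2/3]].
P = N⁻¹B = [[-3, 5/3], [1, -2/3]] · [[1, 17], [3, 27]] = [[2, -6], [-1, -1]].

P = [[2, -6], [-1, -1]]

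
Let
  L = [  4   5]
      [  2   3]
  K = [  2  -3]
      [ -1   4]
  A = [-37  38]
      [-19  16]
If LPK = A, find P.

P = [[-3, 2], [-2, -3]]

P = L⁻¹AK⁻¹ (apply L⁻¹ on the left and K⁻¹ on the right).
L has determinant 2; L⁻¹ = [[3/2, -5/2], [-1, 2]].
det K = 5, so K⁻¹ = [[4/5, 3/5], [1/5, 2/5]].
L⁻¹A = [[-8, 17], [-1, -6]].
P = (L⁻¹A)K⁻¹ = [[-3, 2], [-2, -3]].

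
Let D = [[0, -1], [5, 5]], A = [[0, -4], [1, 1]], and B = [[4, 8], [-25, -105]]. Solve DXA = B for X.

Left-multiply by D⁻¹ and right-multiply by A⁻¹: X = D⁻¹BA⁻¹.
det D = 5, so D⁻¹ = [[1, 1/5], [-1, 0]].
det A = 4, so A⁻¹ = [[1/4, 1], [-1/4, 0]].
D⁻¹B = [[-1, -13], [-4, -8]].
X = (D⁻¹B)A⁻¹ = [[3, -1], [1, -4]].

X = [[3, -1], [1, -4]]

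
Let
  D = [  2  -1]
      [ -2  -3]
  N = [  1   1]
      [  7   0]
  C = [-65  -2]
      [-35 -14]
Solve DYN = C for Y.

Y = D⁻¹CN⁻¹ (apply D⁻¹ on the left and N⁻¹ on the right).
det D = -8, so D⁻¹ = [[3/8, -1/8], [-1/4, -1/4]].
det N = -7, so N⁻¹ = [[0, 1/7], [1, -1/7]].
D⁻¹C = [[-20, 1], [25, 4]].
Y = (D⁻¹C)N⁻¹ = [[1, -3], [4, 3]].

Y = [[1, -3], [4, 3]]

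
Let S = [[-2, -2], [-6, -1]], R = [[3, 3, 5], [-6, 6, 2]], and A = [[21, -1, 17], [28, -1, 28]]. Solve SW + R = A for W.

SW = A − R = [[18, -4, 12], [34, -7, 26]].
S is on the left of W, so left-multiply by S⁻¹: W = S⁻¹(A − R).
det S = -10, so S⁻¹ = [[1/10, -1/5], [-3/5, 1/5]].
W = S⁻¹(A − R) = [[-5, 1, -4], [-4, 1, -2]].

W = [[-5, 1, -4], [-4, 1, -2]]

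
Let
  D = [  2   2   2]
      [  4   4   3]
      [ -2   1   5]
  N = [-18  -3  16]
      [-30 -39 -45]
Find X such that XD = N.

X = [[-6, 1, 5], [-6, -6, -3]]

D is on the right of X, so right-multiply by D⁻¹: X = ND⁻¹.
det D = 6; the adjugate gives D⁻¹ = [[17/6, -4/3, -1/3], [-13/3, 7/3, 1/3], [2, -1, 0]].
X = ND⁻¹ = [[-18, -3, 16], [-30, -39, -45]] · [[17/6, -4/3, -1/3], [-13/3, 7/3, 1/3], [2, -1, 0]] = [[-6, 1, 5], [-6, -6, -3]].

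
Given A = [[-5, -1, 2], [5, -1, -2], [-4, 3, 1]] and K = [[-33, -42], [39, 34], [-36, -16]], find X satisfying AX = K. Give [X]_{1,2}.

Since A multiplies X on the left, X = A⁻¹K.
A has determinant -6; A⁻¹ = [[-5/6, -7/6, -2/3], [-1/2, -1/2, 0], [-11/6, -19/6, -5/3]].
X = A⁻¹K = [[-5/6, -7/6, -2/3], [-1/2, -1/2, 0], [-11/6, -19/6, -5/3]] · [[-33, -42], [39, 34], [-36, -16]] = [[6, 6], [-3, 4], [-3, -4]].

6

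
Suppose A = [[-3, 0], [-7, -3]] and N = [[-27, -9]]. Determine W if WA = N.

A is on the right of W, so right-multiply by A⁻¹: W = NA⁻¹.
A has determinant 9; A⁻¹ = [[-1/3, 0], [7/9, -1/3]].
W = NA⁻¹ = [[-27, -9]] · [[-1/3, 0], [7/9, -1/3]] = [[2, 3]].

W = [[2, 3]]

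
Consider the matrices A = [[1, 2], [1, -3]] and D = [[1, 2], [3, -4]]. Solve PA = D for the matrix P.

Since A sits to the right of P, P = DA⁻¹.
A has determinant -5; A⁻¹ = [[3/5, 2/5], [1/5, -1/5]].
P = DA⁻¹ = [[1, 2], [3, -4]] · [[3/5, 2/5], [1/5, -1/5]] = [[1, 0], [1, 2]].

P = [[1, 0], [1, 2]]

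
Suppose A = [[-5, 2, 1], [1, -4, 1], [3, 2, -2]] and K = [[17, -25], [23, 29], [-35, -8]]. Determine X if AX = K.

X = [[-5, 4], [-6, -5], [4, 5]]

Left-multiplying both sides by A⁻¹ gives X = A⁻¹K.
A has determinant -6; A⁻¹ = [[-1, -1, -1], [-5/6, -7/6, -1], [-7/3, -8/3, -3]].
X = A⁻¹K = [[-1, -1, -1], [-5/6, -7/6, -1], [-7/3, -8/3, -3]] · [[17, -25], [23, 29], [-35, -8]] = [[-5, 4], [-6, -5], [4, 5]].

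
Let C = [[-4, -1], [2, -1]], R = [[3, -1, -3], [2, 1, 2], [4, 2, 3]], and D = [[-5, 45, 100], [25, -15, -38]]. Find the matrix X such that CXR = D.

Isolating X: multiply by C⁻¹ from the left and R⁻¹ from the right, so X = C⁻¹DR⁻¹.
det C = 6; the adjugate gives C⁻¹ = [[-1/6, 1/6], [-1/3, -2/3]].
det R = -5; the adjugate gives R⁻¹ = [[1/5, 3/5, -1/5], [-2/5, -21/5, 12/5], [0, 2, -1]].
C⁻¹D = [[5, -10, -23], [-15, -5, -8]].
X = (C⁻¹D)R⁻¹ = [[5, -1, -2], [-1, -4, -1]].

X = [[5, -1, -2], [-1, -4, -1]]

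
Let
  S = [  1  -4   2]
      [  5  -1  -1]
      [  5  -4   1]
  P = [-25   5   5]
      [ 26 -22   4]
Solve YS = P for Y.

Y = [[0, -5, 0], [6, 6, -2]]

Since S sits to the right of Y, Y = PS⁻¹.
det S = 5; the adjugate gives S⁻¹ = [[-1, -4/5, 6/5], [-2, -9/5, 11/5], [-3, -16/5, 19/5]].
Y = PS⁻¹ = [[-25, 5, 5], [26, -22, 4]] · [[-1, -4/5, 6/5], [-2, -9/5, 11/5], [-3, -16/5, 19/5]] = [[0, -5, 0], [6, 6, -2]].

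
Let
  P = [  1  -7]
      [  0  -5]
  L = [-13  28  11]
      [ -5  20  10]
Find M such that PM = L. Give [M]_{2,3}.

Since P multiplies M on the left, M = P⁻¹L.
P has determinant -5; P⁻¹ = [[1, -7/5], [0, -1/5]].
M = P⁻¹L = [[1, -7/5], [0, -1/5]] · [[-13, 28, 11], [-5, 20, 10]] = [[-6, 0, -3], [1, -4, -2]].

-2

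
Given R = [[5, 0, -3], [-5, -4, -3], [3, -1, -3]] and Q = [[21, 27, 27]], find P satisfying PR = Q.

R is on the right of P, so right-multiply by R⁻¹: P = QR⁻¹.
det R = -6; the adjugate gives R⁻¹ = [[-3/2, -1/2, 2], [4, 1, -5], [-17/6, -5/6, 10/3]].
P = QR⁻¹ = [[21, 27, 27]] · [[-3/2, -1/2, 2], [4, 1, -5], [-17/6, -5/6, 10/3]] = [[0, -6, -3]].

P = [[0, -6, -3]]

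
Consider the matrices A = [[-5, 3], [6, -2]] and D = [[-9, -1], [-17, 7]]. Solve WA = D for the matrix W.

Right-multiplying both sides by A⁻¹ gives W = DA⁻¹.
A has determinant -8; A⁻¹ = [[1/4, 3/8], [3/4, 5/8]].
W = DA⁻¹ = [[-9, -1], [-17, 7]] · [[1/4, 3/8], [3/4, 5/8]] = [[-3, -4], [1, -2]].

W = [[-3, -4], [1, -2]]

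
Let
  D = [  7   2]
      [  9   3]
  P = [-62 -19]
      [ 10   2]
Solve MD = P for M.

M = [[-5, -3], [4, -2]]

D is on the right of M, so right-multiply by D⁻¹: M = PD⁻¹.
det D = 3; the adjugate gives D⁻¹ = [[1, -2/3], [-3, 7/3]].
M = PD⁻¹ = [[-62, -19], [10, 2]] · [[1, -2/3], [-3, 7/3]] = [[-5, -3], [4, -2]].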